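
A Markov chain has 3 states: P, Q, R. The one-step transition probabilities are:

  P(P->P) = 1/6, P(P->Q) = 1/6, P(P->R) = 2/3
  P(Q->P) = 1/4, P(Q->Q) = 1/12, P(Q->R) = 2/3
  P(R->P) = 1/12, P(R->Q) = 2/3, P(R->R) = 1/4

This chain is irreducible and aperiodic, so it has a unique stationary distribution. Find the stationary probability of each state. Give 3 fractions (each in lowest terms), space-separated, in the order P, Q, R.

The stationary distribution satisfies pi = pi * P, i.e.:
  pi_P = 1/6*pi_P + 1/4*pi_Q + 1/12*pi_R
  pi_Q = 1/6*pi_P + 1/12*pi_Q + 2/3*pi_R
  pi_R = 2/3*pi_P + 2/3*pi_Q + 1/4*pi_R
with normalization: pi_P + pi_Q + pi_R = 1.

Using the first 2 balance equations plus normalization, the linear system A*pi = b is:
  [-5/6, 1/4, 1/12] . pi = 0
  [1/6, -11/12, 2/3] . pi = 0
  [1, 1, 1] . pi = 1

Solving yields:
  pi_P = 35/221
  pi_Q = 82/221
  pi_R = 8/17

Verification (pi * P):
  35/221*1/6 + 82/221*1/4 + 8/17*1/12 = 35/221 = pi_P  (ok)
  35/221*1/6 + 82/221*1/12 + 8/17*2/3 = 82/221 = pi_Q  (ok)
  35/221*2/3 + 82/221*2/3 + 8/17*1/4 = 8/17 = pi_R  (ok)

Answer: 35/221 82/221 8/17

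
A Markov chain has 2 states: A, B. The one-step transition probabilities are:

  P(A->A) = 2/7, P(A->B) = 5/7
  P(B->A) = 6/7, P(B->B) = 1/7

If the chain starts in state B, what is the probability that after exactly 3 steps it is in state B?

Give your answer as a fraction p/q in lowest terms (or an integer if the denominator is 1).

Computing P^3 by repeated multiplication:
P^1 =
  A: [2/7, 5/7]
  B: [6/7, 1/7]
P^2 =
  A: [34/49, 15/49]
  B: [18/49, 31/49]
P^3 =
  A: [158/343, 185/343]
  B: [222/343, 121/343]

(P^3)[B -> B] = 121/343

Answer: 121/343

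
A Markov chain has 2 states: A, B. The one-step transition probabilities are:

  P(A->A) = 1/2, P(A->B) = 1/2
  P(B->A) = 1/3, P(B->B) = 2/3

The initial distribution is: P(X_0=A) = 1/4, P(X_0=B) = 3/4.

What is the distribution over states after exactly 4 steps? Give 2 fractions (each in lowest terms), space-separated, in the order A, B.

Answer: 691/1728 1037/1728

Derivation:
Propagating the distribution step by step (d_{t+1} = d_t * P):
d_0 = (A=1/4, B=3/4)
  d_1[A] = 1/4*1/2 + 3/4*1/3 = 3/8
  d_1[B] = 1/4*1/2 + 3/4*2/3 = 5/8
d_1 = (A=3/8, B=5/8)
  d_2[A] = 3/8*1/2 + 5/8*1/3 = 19/48
  d_2[B] = 3/8*1/2 + 5/8*2/3 = 29/48
d_2 = (A=19/48, B=29/48)
  d_3[A] = 19/48*1/2 + 29/48*1/3 = 115/288
  d_3[B] = 19/48*1/2 + 29/48*2/3 = 173/288
d_3 = (A=115/288, B=173/288)
  d_4[A] = 115/288*1/2 + 173/288*1/3 = 691/1728
  d_4[B] = 115/288*1/2 + 173/288*2/3 = 1037/1728
d_4 = (A=691/1728, B=1037/1728)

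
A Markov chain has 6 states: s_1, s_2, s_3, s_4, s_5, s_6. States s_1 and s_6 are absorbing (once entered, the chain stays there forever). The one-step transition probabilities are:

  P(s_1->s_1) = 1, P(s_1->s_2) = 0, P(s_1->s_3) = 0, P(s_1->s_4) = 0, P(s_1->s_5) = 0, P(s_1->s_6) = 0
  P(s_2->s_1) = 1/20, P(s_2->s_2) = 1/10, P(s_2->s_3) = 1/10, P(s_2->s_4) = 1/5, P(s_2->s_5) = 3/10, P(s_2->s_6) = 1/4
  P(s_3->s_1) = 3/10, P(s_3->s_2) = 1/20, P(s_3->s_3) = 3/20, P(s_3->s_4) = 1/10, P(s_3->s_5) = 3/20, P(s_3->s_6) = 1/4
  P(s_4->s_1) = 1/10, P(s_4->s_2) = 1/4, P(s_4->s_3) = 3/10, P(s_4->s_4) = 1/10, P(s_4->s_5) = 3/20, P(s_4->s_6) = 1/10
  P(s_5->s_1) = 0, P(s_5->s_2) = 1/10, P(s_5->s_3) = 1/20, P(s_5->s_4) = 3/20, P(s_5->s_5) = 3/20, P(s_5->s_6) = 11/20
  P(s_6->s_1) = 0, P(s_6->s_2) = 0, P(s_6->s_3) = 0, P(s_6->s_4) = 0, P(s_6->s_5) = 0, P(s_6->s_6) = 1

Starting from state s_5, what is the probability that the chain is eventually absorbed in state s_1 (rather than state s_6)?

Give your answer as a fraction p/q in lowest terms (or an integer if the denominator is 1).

Let a_i = P(absorbed in s_1 | start in state i).
Boundary conditions: a_s_1 = 1, a_s_6 = 0.
For each transient state i, a_i = sum_j P(i->j) * a_j:
  a_s_2 = 1/20*a_s_1 + 1/10*a_s_2 + 1/10*a_s_3 + 1/5*a_s_4 + 3/10*a_s_5 + 1/4*a_s_6
  a_s_3 = 3/10*a_s_1 + 1/20*a_s_2 + 3/20*a_s_3 + 1/10*a_s_4 + 3/20*a_s_5 + 1/4*a_s_6
  a_s_4 = 1/10*a_s_1 + 1/4*a_s_2 + 3/10*a_s_3 + 1/10*a_s_4 + 3/20*a_s_5 + 1/10*a_s_6
  a_s_5 = 0*a_s_1 + 1/10*a_s_2 + 1/20*a_s_3 + 3/20*a_s_4 + 3/20*a_s_5 + 11/20*a_s_6

Substituting a_s_1 = 1 and a_s_6 = 0, rearrange to (I - Q) a = r where r[i] = P(i -> s_1):
  [9/10, -1/10, -1/5, -3/10] . (a_s_2, a_s_3, a_s_4, a_s_5) = 1/20
  [-1/20, 17/20, -1/10, -3/20] . (a_s_2, a_s_3, a_s_4, a_s_5) = 3/10
  [-1/4, -3/10, 9/10, -3/20] . (a_s_2, a_s_3, a_s_4, a_s_5) = 1/10
  [-1/10, -1/20, -3/20, 17/20] . (a_s_2, a_s_3, a_s_4, a_s_5) = 0

Solving yields:
  a_s_2 = 5069/23956
  a_s_3 = 2534/5989
  a_s_4 = 7879/23956
  a_s_5 = 2583/23956

Starting state is s_5, so the absorption probability is a_s_5 = 2583/23956.

Answer: 2583/23956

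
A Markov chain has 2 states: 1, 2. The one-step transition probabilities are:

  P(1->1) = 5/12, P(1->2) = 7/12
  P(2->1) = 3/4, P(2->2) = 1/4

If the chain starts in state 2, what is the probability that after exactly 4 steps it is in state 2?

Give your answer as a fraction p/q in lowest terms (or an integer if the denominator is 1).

Computing P^4 by repeated multiplication:
P^1 =
  1: [5/12, 7/12]
  2: [3/4, 1/4]
P^2 =
  1: [11/18, 7/18]
  2: [1/2, 1/2]
P^3 =
  1: [59/108, 49/108]
  2: [7/12, 5/12]
P^4 =
  1: [46/81, 35/81]
  2: [5/9, 4/9]

(P^4)[2 -> 2] = 4/9

Answer: 4/9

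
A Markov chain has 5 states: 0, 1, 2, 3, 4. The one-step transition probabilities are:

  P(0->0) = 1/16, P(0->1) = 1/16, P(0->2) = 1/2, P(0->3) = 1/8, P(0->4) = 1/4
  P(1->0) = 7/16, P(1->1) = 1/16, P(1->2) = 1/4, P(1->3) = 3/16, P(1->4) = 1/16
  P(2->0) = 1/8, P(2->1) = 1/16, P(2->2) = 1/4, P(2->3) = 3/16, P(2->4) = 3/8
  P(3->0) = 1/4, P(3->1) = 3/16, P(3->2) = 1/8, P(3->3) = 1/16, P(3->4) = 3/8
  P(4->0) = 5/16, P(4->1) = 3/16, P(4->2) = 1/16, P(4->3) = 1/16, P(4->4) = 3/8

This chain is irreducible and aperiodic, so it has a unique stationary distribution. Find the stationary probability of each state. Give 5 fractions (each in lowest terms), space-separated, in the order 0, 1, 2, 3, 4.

Answer: 9236/41819 4866/41819 19397/83638 10023/83638 13007/41819

Derivation:
The stationary distribution satisfies pi = pi * P, i.e.:
  pi_0 = 1/16*pi_0 + 7/16*pi_1 + 1/8*pi_2 + 1/4*pi_3 + 5/16*pi_4
  pi_1 = 1/16*pi_0 + 1/16*pi_1 + 1/16*pi_2 + 3/16*pi_3 + 3/16*pi_4
  pi_2 = 1/2*pi_0 + 1/4*pi_1 + 1/4*pi_2 + 1/8*pi_3 + 1/16*pi_4
  pi_3 = 1/8*pi_0 + 3/16*pi_1 + 3/16*pi_2 + 1/16*pi_3 + 1/16*pi_4
  pi_4 = 1/4*pi_0 + 1/16*pi_1 + 3/8*pi_2 + 3/8*pi_3 + 3/8*pi_4
with normalization: pi_0 + pi_1 + pi_2 + pi_3 + pi_4 = 1.

Using the first 4 balance equations plus normalization, the linear system A*pi = b is:
  [-15/16, 7/16, 1/8, 1/4, 5/16] . pi = 0
  [1/16, -15/16, 1/16, 3/16, 3/16] . pi = 0
  [1/2, 1/4, -3/4, 1/8, 1/16] . pi = 0
  [1/8, 3/16, 3/16, -15/16, 1/16] . pi = 0
  [1, 1, 1, 1, 1] . pi = 1

Solving yields:
  pi_0 = 9236/41819
  pi_1 = 4866/41819
  pi_2 = 19397/83638
  pi_3 = 10023/83638
  pi_4 = 13007/41819

Verification (pi * P):
  9236/41819*1/16 + 4866/41819*7/16 + 19397/83638*1/8 + 10023/83638*1/4 + 13007/41819*5/16 = 9236/41819 = pi_0  (ok)
  9236/41819*1/16 + 4866/41819*1/16 + 19397/83638*1/16 + 10023/83638*3/16 + 13007/41819*3/16 = 4866/41819 = pi_1  (ok)
  9236/41819*1/2 + 4866/41819*1/4 + 19397/83638*1/4 + 10023/83638*1/8 + 13007/41819*1/16 = 19397/83638 = pi_2  (ok)
  9236/41819*1/8 + 4866/41819*3/16 + 19397/83638*3/16 + 10023/83638*1/16 + 13007/41819*1/16 = 10023/83638 = pi_3  (ok)
  9236/41819*1/4 + 4866/41819*1/16 + 19397/83638*3/8 + 10023/83638*3/8 + 13007/41819*3/8 = 13007/41819 = pi_4  (ok)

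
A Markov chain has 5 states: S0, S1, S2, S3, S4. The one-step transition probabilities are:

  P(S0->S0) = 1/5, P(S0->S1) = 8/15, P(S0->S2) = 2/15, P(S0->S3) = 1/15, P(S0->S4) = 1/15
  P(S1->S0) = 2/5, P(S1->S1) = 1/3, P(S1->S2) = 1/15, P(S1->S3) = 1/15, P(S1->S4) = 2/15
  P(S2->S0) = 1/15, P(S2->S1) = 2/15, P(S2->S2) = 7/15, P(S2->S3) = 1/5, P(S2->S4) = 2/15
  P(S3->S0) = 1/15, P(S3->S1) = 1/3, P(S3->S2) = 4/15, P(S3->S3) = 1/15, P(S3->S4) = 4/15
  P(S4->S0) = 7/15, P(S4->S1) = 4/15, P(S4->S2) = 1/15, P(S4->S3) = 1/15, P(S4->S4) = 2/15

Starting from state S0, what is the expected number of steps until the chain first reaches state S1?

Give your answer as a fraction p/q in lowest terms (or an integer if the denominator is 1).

Let h_i = expected steps to first reach S1 from state i.
Boundary: h_S1 = 0.
First-step equations for the other states:
  h_S0 = 1 + 1/5*h_S0 + 8/15*h_S1 + 2/15*h_S2 + 1/15*h_S3 + 1/15*h_S4
  h_S2 = 1 + 1/15*h_S0 + 2/15*h_S1 + 7/15*h_S2 + 1/5*h_S3 + 2/15*h_S4
  h_S3 = 1 + 1/15*h_S0 + 1/3*h_S1 + 4/15*h_S2 + 1/15*h_S3 + 4/15*h_S4
  h_S4 = 1 + 7/15*h_S0 + 4/15*h_S1 + 1/15*h_S2 + 1/15*h_S3 + 2/15*h_S4

Substituting h_S1 = 0 and rearranging gives the linear system (I - Q) h = 1:
  [4/5, -2/15, -1/15, -1/15] . (h_S0, h_S2, h_S3, h_S4) = 1
  [-1/15, 8/15, -1/5, -2/15] . (h_S0, h_S2, h_S3, h_S4) = 1
  [-1/15, -4/15, 14/15, -4/15] . (h_S0, h_S2, h_S3, h_S4) = 1
  [-7/15, -1/15, -1/15, 13/15] . (h_S0, h_S2, h_S3, h_S4) = 1

Solving yields:
  h_S0 = 1239/499
  h_S2 = 21/5
  h_S3 = 8298/2495
  h_S4 = 7659/2495

Starting state is S0, so the expected hitting time is h_S0 = 1239/499.

Answer: 1239/499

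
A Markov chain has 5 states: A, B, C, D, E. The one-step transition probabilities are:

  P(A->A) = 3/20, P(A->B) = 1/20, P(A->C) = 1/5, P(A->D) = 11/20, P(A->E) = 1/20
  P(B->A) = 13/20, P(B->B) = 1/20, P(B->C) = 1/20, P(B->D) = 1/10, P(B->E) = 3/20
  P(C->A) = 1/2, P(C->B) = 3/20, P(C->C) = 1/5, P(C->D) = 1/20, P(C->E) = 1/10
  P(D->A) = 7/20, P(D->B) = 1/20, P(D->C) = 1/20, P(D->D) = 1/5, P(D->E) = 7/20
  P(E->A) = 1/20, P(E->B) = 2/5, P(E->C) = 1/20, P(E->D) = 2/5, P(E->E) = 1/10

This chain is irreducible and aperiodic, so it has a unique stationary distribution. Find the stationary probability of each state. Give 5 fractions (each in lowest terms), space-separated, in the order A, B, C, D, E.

The stationary distribution satisfies pi = pi * P, i.e.:
  pi_A = 3/20*pi_A + 13/20*pi_B + 1/2*pi_C + 7/20*pi_D + 1/20*pi_E
  pi_B = 1/20*pi_A + 1/20*pi_B + 3/20*pi_C + 1/20*pi_D + 2/5*pi_E
  pi_C = 1/5*pi_A + 1/20*pi_B + 1/5*pi_C + 1/20*pi_D + 1/20*pi_E
  pi_D = 11/20*pi_A + 1/10*pi_B + 1/20*pi_C + 1/5*pi_D + 2/5*pi_E
  pi_E = 1/20*pi_A + 3/20*pi_B + 1/10*pi_C + 7/20*pi_D + 1/10*pi_E
with normalization: pi_A + pi_B + pi_C + pi_D + pi_E = 1.

Using the first 4 balance equations plus normalization, the linear system A*pi = b is:
  [-17/20, 13/20, 1/2, 7/20, 1/20] . pi = 0
  [1/20, -19/20, 3/20, 1/20, 2/5] . pi = 0
  [1/5, 1/20, -4/5, 1/20, 1/20] . pi = 0
  [11/20, 1/10, 1/20, -4/5, 2/5] . pi = 0
  [1, 1, 1, 1, 1] . pi = 1

Solving yields:
  pi_A = 9805/33417
  pi_B = 8017/66834
  pi_C = 1232/11139
  pi_D = 20569/66834
  pi_E = 5623/33417

Verification (pi * P):
  9805/33417*3/20 + 8017/66834*13/20 + 1232/11139*1/2 + 20569/66834*7/20 + 5623/33417*1/20 = 9805/33417 = pi_A  (ok)
  9805/33417*1/20 + 8017/66834*1/20 + 1232/11139*3/20 + 20569/66834*1/20 + 5623/33417*2/5 = 8017/66834 = pi_B  (ok)
  9805/33417*1/5 + 8017/66834*1/20 + 1232/11139*1/5 + 20569/66834*1/20 + 5623/33417*1/20 = 1232/11139 = pi_C  (ok)
  9805/33417*11/20 + 8017/66834*1/10 + 1232/11139*1/20 + 20569/66834*1/5 + 5623/33417*2/5 = 20569/66834 = pi_D  (ok)
  9805/33417*1/20 + 8017/66834*3/20 + 1232/11139*1/10 + 20569/66834*7/20 + 5623/33417*1/10 = 5623/33417 = pi_E  (ok)

Answer: 9805/33417 8017/66834 1232/11139 20569/66834 5623/33417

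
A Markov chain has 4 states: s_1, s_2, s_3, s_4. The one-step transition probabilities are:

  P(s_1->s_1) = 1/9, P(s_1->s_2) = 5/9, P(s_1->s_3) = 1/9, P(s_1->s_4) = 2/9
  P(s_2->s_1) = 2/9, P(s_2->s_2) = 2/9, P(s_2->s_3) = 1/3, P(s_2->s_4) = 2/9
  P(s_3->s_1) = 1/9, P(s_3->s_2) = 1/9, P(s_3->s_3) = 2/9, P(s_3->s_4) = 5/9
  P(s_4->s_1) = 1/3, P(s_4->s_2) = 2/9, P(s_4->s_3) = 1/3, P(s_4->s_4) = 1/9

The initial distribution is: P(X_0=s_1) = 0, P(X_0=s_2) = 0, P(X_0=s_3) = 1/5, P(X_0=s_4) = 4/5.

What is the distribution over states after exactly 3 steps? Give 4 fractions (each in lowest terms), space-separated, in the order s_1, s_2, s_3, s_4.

Answer: 766/3645 931/3645 976/3645 4/15

Derivation:
Propagating the distribution step by step (d_{t+1} = d_t * P):
d_0 = (s_1=0, s_2=0, s_3=1/5, s_4=4/5)
  d_1[s_1] = 0*1/9 + 0*2/9 + 1/5*1/9 + 4/5*1/3 = 13/45
  d_1[s_2] = 0*5/9 + 0*2/9 + 1/5*1/9 + 4/5*2/9 = 1/5
  d_1[s_3] = 0*1/9 + 0*1/3 + 1/5*2/9 + 4/5*1/3 = 14/45
  d_1[s_4] = 0*2/9 + 0*2/9 + 1/5*5/9 + 4/5*1/9 = 1/5
d_1 = (s_1=13/45, s_2=1/5, s_3=14/45, s_4=1/5)
  d_2[s_1] = 13/45*1/9 + 1/5*2/9 + 14/45*1/9 + 1/5*1/3 = 8/45
  d_2[s_2] = 13/45*5/9 + 1/5*2/9 + 14/45*1/9 + 1/5*2/9 = 23/81
  d_2[s_3] = 13/45*1/9 + 1/5*1/3 + 14/45*2/9 + 1/5*1/3 = 19/81
  d_2[s_4] = 13/45*2/9 + 1/5*2/9 + 14/45*5/9 + 1/5*1/9 = 41/135
d_2 = (s_1=8/45, s_2=23/81, s_3=19/81, s_4=41/135)
  d_3[s_1] = 8/45*1/9 + 23/81*2/9 + 19/81*1/9 + 41/135*1/3 = 766/3645
  d_3[s_2] = 8/45*5/9 + 23/81*2/9 + 19/81*1/9 + 41/135*2/9 = 931/3645
  d_3[s_3] = 8/45*1/9 + 23/81*1/3 + 19/81*2/9 + 41/135*1/3 = 976/3645
  d_3[s_4] = 8/45*2/9 + 23/81*2/9 + 19/81*5/9 + 41/135*1/9 = 4/15
d_3 = (s_1=766/3645, s_2=931/3645, s_3=976/3645, s_4=4/15)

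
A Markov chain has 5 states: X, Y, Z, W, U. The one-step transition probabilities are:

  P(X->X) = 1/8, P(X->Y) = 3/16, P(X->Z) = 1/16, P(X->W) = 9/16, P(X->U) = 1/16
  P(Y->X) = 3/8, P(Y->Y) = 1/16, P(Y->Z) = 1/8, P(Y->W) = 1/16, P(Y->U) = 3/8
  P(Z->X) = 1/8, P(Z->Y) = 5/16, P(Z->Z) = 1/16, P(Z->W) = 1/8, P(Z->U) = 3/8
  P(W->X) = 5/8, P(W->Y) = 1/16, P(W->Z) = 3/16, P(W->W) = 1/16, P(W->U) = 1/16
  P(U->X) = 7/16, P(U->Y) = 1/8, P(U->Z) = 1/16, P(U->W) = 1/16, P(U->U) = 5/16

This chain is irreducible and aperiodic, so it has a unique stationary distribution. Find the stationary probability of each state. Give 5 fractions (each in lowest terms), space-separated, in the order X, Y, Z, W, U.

Answer: 28531/84806 5992/42403 4281/42403 20101/84806 7814/42403

Derivation:
The stationary distribution satisfies pi = pi * P, i.e.:
  pi_X = 1/8*pi_X + 3/8*pi_Y + 1/8*pi_Z + 5/8*pi_W + 7/16*pi_U
  pi_Y = 3/16*pi_X + 1/16*pi_Y + 5/16*pi_Z + 1/16*pi_W + 1/8*pi_U
  pi_Z = 1/16*pi_X + 1/8*pi_Y + 1/16*pi_Z + 3/16*pi_W + 1/16*pi_U
  pi_W = 9/16*pi_X + 1/16*pi_Y + 1/8*pi_Z + 1/16*pi_W + 1/16*pi_U
  pi_U = 1/16*pi_X + 3/8*pi_Y + 3/8*pi_Z + 1/16*pi_W + 5/16*pi_U
with normalization: pi_X + pi_Y + pi_Z + pi_W + pi_U = 1.

Using the first 4 balance equations plus normalization, the linear system A*pi = b is:
  [-7/8, 3/8, 1/8, 5/8, 7/16] . pi = 0
  [3/16, -15/16, 5/16, 1/16, 1/8] . pi = 0
  [1/16, 1/8, -15/16, 3/16, 1/16] . pi = 0
  [9/16, 1/16, 1/8, -15/16, 1/16] . pi = 0
  [1, 1, 1, 1, 1] . pi = 1

Solving yields:
  pi_X = 28531/84806
  pi_Y = 5992/42403
  pi_Z = 4281/42403
  pi_W = 20101/84806
  pi_U = 7814/42403

Verification (pi * P):
  28531/84806*1/8 + 5992/42403*3/8 + 4281/42403*1/8 + 20101/84806*5/8 + 7814/42403*7/16 = 28531/84806 = pi_X  (ok)
  28531/84806*3/16 + 5992/42403*1/16 + 4281/42403*5/16 + 20101/84806*1/16 + 7814/42403*1/8 = 5992/42403 = pi_Y  (ok)
  28531/84806*1/16 + 5992/42403*1/8 + 4281/42403*1/16 + 20101/84806*3/16 + 7814/42403*1/16 = 4281/42403 = pi_Z  (ok)
  28531/84806*9/16 + 5992/42403*1/16 + 4281/42403*1/8 + 20101/84806*1/16 + 7814/42403*1/16 = 20101/84806 = pi_W  (ok)
  28531/84806*1/16 + 5992/42403*3/8 + 4281/42403*3/8 + 20101/84806*1/16 + 7814/42403*5/16 = 7814/42403 = pi_U  (ok)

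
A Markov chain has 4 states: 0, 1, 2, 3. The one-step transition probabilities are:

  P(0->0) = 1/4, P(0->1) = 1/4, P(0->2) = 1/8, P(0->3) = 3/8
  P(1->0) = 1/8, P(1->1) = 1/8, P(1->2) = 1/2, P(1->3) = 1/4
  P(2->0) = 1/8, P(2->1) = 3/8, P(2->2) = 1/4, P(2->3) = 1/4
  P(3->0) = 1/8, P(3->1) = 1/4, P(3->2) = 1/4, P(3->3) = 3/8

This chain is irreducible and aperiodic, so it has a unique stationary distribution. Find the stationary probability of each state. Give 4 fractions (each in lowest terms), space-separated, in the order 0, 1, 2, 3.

The stationary distribution satisfies pi = pi * P, i.e.:
  pi_0 = 1/4*pi_0 + 1/8*pi_1 + 1/8*pi_2 + 1/8*pi_3
  pi_1 = 1/4*pi_0 + 1/8*pi_1 + 3/8*pi_2 + 1/4*pi_3
  pi_2 = 1/8*pi_0 + 1/2*pi_1 + 1/4*pi_2 + 1/4*pi_3
  pi_3 = 3/8*pi_0 + 1/4*pi_1 + 1/4*pi_2 + 3/8*pi_3
with normalization: pi_0 + pi_1 + pi_2 + pi_3 = 1.

Using the first 3 balance equations plus normalization, the linear system A*pi = b is:
  [-3/4, 1/8, 1/8, 1/8] . pi = 0
  [1/4, -7/8, 3/8, 1/4] . pi = 0
  [1/8, 1/2, -3/4, 1/4] . pi = 0
  [1, 1, 1, 1] . pi = 1

Solving yields:
  pi_0 = 1/7
  pi_1 = 25/98
  pi_2 = 29/98
  pi_3 = 15/49

Verification (pi * P):
  1/7*1/4 + 25/98*1/8 + 29/98*1/8 + 15/49*1/8 = 1/7 = pi_0  (ok)
  1/7*1/4 + 25/98*1/8 + 29/98*3/8 + 15/49*1/4 = 25/98 = pi_1  (ok)
  1/7*1/8 + 25/98*1/2 + 29/98*1/4 + 15/49*1/4 = 29/98 = pi_2  (ok)
  1/7*3/8 + 25/98*1/4 + 29/98*1/4 + 15/49*3/8 = 15/49 = pi_3  (ok)

Answer: 1/7 25/98 29/98 15/49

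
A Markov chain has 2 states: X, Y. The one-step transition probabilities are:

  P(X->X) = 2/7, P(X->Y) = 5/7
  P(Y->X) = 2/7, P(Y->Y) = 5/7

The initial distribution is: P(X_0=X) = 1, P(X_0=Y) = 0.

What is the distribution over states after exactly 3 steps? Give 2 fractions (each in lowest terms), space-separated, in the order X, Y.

Answer: 2/7 5/7

Derivation:
Propagating the distribution step by step (d_{t+1} = d_t * P):
d_0 = (X=1, Y=0)
  d_1[X] = 1*2/7 + 0*2/7 = 2/7
  d_1[Y] = 1*5/7 + 0*5/7 = 5/7
d_1 = (X=2/7, Y=5/7)
  d_2[X] = 2/7*2/7 + 5/7*2/7 = 2/7
  d_2[Y] = 2/7*5/7 + 5/7*5/7 = 5/7
d_2 = (X=2/7, Y=5/7)
  d_3[X] = 2/7*2/7 + 5/7*2/7 = 2/7
  d_3[Y] = 2/7*5/7 + 5/7*5/7 = 5/7
d_3 = (X=2/7, Y=5/7)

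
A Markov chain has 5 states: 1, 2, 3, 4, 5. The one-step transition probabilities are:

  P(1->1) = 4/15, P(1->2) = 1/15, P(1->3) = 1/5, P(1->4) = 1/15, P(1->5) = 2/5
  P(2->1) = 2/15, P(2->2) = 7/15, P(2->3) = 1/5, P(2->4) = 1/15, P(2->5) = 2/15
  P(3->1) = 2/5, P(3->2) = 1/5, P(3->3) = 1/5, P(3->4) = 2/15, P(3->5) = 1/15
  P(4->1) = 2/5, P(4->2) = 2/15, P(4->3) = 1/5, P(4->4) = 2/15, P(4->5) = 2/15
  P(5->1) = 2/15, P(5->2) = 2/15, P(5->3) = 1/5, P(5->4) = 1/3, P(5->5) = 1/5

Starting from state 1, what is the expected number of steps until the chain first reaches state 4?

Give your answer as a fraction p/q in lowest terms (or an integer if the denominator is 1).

Let h_i = expected steps to first reach 4 from state i.
Boundary: h_4 = 0.
First-step equations for the other states:
  h_1 = 1 + 4/15*h_1 + 1/15*h_2 + 1/5*h_3 + 1/15*h_4 + 2/5*h_5
  h_2 = 1 + 2/15*h_1 + 7/15*h_2 + 1/5*h_3 + 1/15*h_4 + 2/15*h_5
  h_3 = 1 + 2/5*h_1 + 1/5*h_2 + 1/5*h_3 + 2/15*h_4 + 1/15*h_5
  h_5 = 1 + 2/15*h_1 + 2/15*h_2 + 1/5*h_3 + 1/3*h_4 + 1/5*h_5

Substituting h_4 = 0 and rearranging gives the linear system (I - Q) h = 1:
  [11/15, -1/15, -1/5, -2/5] . (h_1, h_2, h_3, h_5) = 1
  [-2/15, 8/15, -1/5, -2/15] . (h_1, h_2, h_3, h_5) = 1
  [-2/5, -1/5, 4/5, -1/15] . (h_1, h_2, h_3, h_5) = 1
  [-2/15, -2/15, -1/5, 4/5] . (h_1, h_2, h_3, h_5) = 1

Solving yields:
  h_1 = 6225/892
  h_2 = 6825/892
  h_3 = 1585/223
  h_5 = 4875/892

Starting state is 1, so the expected hitting time is h_1 = 6225/892.

Answer: 6225/892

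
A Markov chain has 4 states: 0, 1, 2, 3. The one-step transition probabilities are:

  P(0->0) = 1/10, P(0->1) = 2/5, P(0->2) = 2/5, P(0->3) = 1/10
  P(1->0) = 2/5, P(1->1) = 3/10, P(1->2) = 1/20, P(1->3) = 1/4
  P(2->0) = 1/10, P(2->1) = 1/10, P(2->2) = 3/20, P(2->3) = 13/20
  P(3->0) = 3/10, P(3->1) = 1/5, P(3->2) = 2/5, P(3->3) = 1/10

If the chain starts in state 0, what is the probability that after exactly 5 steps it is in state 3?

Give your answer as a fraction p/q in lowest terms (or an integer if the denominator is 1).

Answer: 107607/400000

Derivation:
Computing P^5 by repeated multiplication:
P^1 =
  0: [1/10, 2/5, 2/5, 1/10]
  1: [2/5, 3/10, 1/20, 1/4]
  2: [1/10, 1/10, 3/20, 13/20]
  3: [3/10, 1/5, 2/5, 1/10]
P^2 =
  0: [6/25, 11/50, 4/25, 19/50]
  1: [6/25, 61/200, 113/400, 69/400]
  2: [13/50, 43/200, 131/400, 79/400]
  3: [9/50, 6/25, 23/100, 7/20]
P^3 =
  0: [121/500, 127/500, 283/1000, 221/1000]
  1: [113/500, 1001/4000, 1781/8000, 2409/8000]
  2: [51/250, 963/4000, 1943/8000, 2499/8000]
  3: [121/500, 237/1000, 517/2000, 21/80]
P^4 =
  0: [551/2500, 491/2000, 4807/20000, 47/160]
  1: [2353/10000, 19837/80000, 41081/160000, 41597/160000]
  2: [2347/10000, 19247/80000, 40803/160000, 43151/160000]
  3: [559/2500, 197/800, 10097/40000, 11109/40000]
P^5 =
  0: [581/2500, 48919/200000, 20319/80000, 107607/400000]
  1: [45277/200000, 393889/1600000, 796877/3200000, 890913/3200000]
  2: [45223/200000, 78559/320000, 806527/3200000, 176863/640000]
  3: [11471/50000, 97641/400000, 40113/160000, 220617/800000]

(P^5)[0 -> 3] = 107607/400000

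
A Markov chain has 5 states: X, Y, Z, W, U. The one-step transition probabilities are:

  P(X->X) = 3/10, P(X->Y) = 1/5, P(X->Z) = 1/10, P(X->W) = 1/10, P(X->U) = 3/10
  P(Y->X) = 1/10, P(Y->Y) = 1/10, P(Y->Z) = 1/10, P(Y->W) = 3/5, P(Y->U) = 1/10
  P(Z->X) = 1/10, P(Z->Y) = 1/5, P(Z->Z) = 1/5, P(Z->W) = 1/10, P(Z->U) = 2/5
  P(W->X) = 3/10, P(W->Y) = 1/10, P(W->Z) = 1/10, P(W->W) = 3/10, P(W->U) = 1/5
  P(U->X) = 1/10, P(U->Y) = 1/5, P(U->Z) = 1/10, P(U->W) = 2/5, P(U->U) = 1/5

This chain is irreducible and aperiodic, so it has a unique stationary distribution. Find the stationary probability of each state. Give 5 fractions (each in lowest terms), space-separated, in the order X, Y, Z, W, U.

The stationary distribution satisfies pi = pi * P, i.e.:
  pi_X = 3/10*pi_X + 1/10*pi_Y + 1/10*pi_Z + 3/10*pi_W + 1/10*pi_U
  pi_Y = 1/5*pi_X + 1/10*pi_Y + 1/5*pi_Z + 1/10*pi_W + 1/5*pi_U
  pi_Z = 1/10*pi_X + 1/10*pi_Y + 1/5*pi_Z + 1/10*pi_W + 1/10*pi_U
  pi_W = 1/10*pi_X + 3/5*pi_Y + 1/10*pi_Z + 3/10*pi_W + 2/5*pi_U
  pi_U = 3/10*pi_X + 1/10*pi_Y + 2/5*pi_Z + 1/5*pi_W + 1/5*pi_U
with normalization: pi_X + pi_Y + pi_Z + pi_W + pi_U = 1.

Using the first 4 balance equations plus normalization, the linear system A*pi = b is:
  [-7/10, 1/10, 1/10, 3/10, 1/10] . pi = 0
  [1/5, -9/10, 1/5, 1/10, 1/5] . pi = 0
  [1/10, 1/10, -4/5, 1/10, 1/10] . pi = 0
  [1/10, 3/5, 1/10, -7/10, 2/5] . pi = 0
  [1, 1, 1, 1, 1] . pi = 1

Solving yields:
  pi_X = 127/630
  pi_Y = 97/630
  pi_Z = 1/9
  pi_W = 193/630
  pi_U = 143/630

Verification (pi * P):
  127/630*3/10 + 97/630*1/10 + 1/9*1/10 + 193/630*3/10 + 143/630*1/10 = 127/630 = pi_X  (ok)
  127/630*1/5 + 97/630*1/10 + 1/9*1/5 + 193/630*1/10 + 143/630*1/5 = 97/630 = pi_Y  (ok)
  127/630*1/10 + 97/630*1/10 + 1/9*1/5 + 193/630*1/10 + 143/630*1/10 = 1/9 = pi_Z  (ok)
  127/630*1/10 + 97/630*3/5 + 1/9*1/10 + 193/630*3/10 + 143/630*2/5 = 193/630 = pi_W  (ok)
  127/630*3/10 + 97/630*1/10 + 1/9*2/5 + 193/630*1/5 + 143/630*1/5 = 143/630 = pi_U  (ok)

Answer: 127/630 97/630 1/9 193/630 143/630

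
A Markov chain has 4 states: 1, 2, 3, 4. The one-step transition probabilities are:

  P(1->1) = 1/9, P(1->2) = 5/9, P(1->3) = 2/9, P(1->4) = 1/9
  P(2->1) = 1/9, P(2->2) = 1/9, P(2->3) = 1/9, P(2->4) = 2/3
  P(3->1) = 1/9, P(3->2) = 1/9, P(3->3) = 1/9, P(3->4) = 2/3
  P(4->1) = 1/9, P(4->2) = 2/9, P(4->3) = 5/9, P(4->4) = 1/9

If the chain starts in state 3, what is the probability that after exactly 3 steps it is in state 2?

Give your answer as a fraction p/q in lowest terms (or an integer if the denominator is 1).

Computing P^3 by repeated multiplication:
P^1 =
  1: [1/9, 5/9, 2/9, 1/9]
  2: [1/9, 1/9, 1/9, 2/3]
  3: [1/9, 1/9, 1/9, 2/3]
  4: [1/9, 2/9, 5/9, 1/9]
P^2 =
  1: [1/9, 14/81, 14/81, 44/81]
  2: [1/9, 19/81, 34/81, 19/81]
  3: [1/9, 19/81, 34/81, 19/81]
  4: [1/9, 14/81, 14/81, 44/81]
P^3 =
  1: [1/9, 161/729, 266/729, 221/729]
  2: [1/9, 136/729, 166/729, 346/729]
  3: [1/9, 136/729, 166/729, 346/729]
  4: [1/9, 161/729, 266/729, 221/729]

(P^3)[3 -> 2] = 136/729

Answer: 136/729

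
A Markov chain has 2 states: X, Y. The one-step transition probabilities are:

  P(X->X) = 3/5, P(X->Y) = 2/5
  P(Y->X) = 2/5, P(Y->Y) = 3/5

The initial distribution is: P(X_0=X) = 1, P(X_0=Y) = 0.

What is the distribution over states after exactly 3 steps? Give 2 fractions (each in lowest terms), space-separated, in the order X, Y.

Answer: 63/125 62/125

Derivation:
Propagating the distribution step by step (d_{t+1} = d_t * P):
d_0 = (X=1, Y=0)
  d_1[X] = 1*3/5 + 0*2/5 = 3/5
  d_1[Y] = 1*2/5 + 0*3/5 = 2/5
d_1 = (X=3/5, Y=2/5)
  d_2[X] = 3/5*3/5 + 2/5*2/5 = 13/25
  d_2[Y] = 3/5*2/5 + 2/5*3/5 = 12/25
d_2 = (X=13/25, Y=12/25)
  d_3[X] = 13/25*3/5 + 12/25*2/5 = 63/125
  d_3[Y] = 13/25*2/5 + 12/25*3/5 = 62/125
d_3 = (X=63/125, Y=62/125)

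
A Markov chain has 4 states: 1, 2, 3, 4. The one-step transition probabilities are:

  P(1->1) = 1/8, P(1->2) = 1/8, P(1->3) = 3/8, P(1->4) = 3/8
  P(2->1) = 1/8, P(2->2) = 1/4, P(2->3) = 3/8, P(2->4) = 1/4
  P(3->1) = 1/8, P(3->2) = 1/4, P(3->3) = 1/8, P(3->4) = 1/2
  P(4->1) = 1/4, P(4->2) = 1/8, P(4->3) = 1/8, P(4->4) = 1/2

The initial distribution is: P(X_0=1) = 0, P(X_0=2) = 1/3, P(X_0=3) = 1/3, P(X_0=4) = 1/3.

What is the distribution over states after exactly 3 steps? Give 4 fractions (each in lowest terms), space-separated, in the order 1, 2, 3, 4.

Propagating the distribution step by step (d_{t+1} = d_t * P):
d_0 = (1=0, 2=1/3, 3=1/3, 4=1/3)
  d_1[1] = 0*1/8 + 1/3*1/8 + 1/3*1/8 + 1/3*1/4 = 1/6
  d_1[2] = 0*1/8 + 1/3*1/4 + 1/3*1/4 + 1/3*1/8 = 5/24
  d_1[3] = 0*3/8 + 1/3*3/8 + 1/3*1/8 + 1/3*1/8 = 5/24
  d_1[4] = 0*3/8 + 1/3*1/4 + 1/3*1/2 + 1/3*1/2 = 5/12
d_1 = (1=1/6, 2=5/24, 3=5/24, 4=5/12)
  d_2[1] = 1/6*1/8 + 5/24*1/8 + 5/24*1/8 + 5/12*1/4 = 17/96
  d_2[2] = 1/6*1/8 + 5/24*1/4 + 5/24*1/4 + 5/12*1/8 = 17/96
  d_2[3] = 1/6*3/8 + 5/24*3/8 + 5/24*1/8 + 5/12*1/8 = 7/32
  d_2[4] = 1/6*3/8 + 5/24*1/4 + 5/24*1/2 + 5/12*1/2 = 41/96
d_2 = (1=17/96, 2=17/96, 3=7/32, 4=41/96)
  d_3[1] = 17/96*1/8 + 17/96*1/8 + 7/32*1/8 + 41/96*1/4 = 137/768
  d_3[2] = 17/96*1/8 + 17/96*1/4 + 7/32*1/4 + 41/96*1/8 = 67/384
  d_3[3] = 17/96*3/8 + 17/96*3/8 + 7/32*1/8 + 41/96*1/8 = 41/192
  d_3[4] = 17/96*3/8 + 17/96*1/4 + 7/32*1/2 + 41/96*1/2 = 111/256
d_3 = (1=137/768, 2=67/384, 3=41/192, 4=111/256)

Answer: 137/768 67/384 41/192 111/256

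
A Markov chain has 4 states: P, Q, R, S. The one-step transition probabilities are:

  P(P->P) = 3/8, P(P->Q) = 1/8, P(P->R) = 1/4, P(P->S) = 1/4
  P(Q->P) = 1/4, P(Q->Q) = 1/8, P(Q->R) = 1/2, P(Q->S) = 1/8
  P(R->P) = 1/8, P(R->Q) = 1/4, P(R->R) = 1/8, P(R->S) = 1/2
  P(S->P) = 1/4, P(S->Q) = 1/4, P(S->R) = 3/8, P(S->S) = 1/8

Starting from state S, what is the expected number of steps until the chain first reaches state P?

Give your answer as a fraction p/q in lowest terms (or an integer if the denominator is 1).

Let h_i = expected steps to first reach P from state i.
Boundary: h_P = 0.
First-step equations for the other states:
  h_Q = 1 + 1/4*h_P + 1/8*h_Q + 1/2*h_R + 1/8*h_S
  h_R = 1 + 1/8*h_P + 1/4*h_Q + 1/8*h_R + 1/2*h_S
  h_S = 1 + 1/4*h_P + 1/4*h_Q + 3/8*h_R + 1/8*h_S

Substituting h_P = 0 and rearranging gives the linear system (I - Q) h = 1:
  [7/8, -1/2, -1/8] . (h_Q, h_R, h_S) = 1
  [-1/4, 7/8, -1/2] . (h_Q, h_R, h_S) = 1
  [-1/4, -3/8, 7/8] . (h_Q, h_R, h_S) = 1

Solving yields:
  h_Q = 728/151
  h_R = 792/151
  h_S = 720/151

Starting state is S, so the expected hitting time is h_S = 720/151.

Answer: 720/151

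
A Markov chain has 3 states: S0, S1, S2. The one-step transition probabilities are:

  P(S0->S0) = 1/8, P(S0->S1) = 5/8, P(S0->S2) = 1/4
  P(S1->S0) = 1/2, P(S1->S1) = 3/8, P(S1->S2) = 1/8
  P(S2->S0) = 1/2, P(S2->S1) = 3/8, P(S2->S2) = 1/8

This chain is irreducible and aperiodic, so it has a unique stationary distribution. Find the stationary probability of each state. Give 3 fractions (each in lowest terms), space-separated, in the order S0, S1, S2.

The stationary distribution satisfies pi = pi * P, i.e.:
  pi_S0 = 1/8*pi_S0 + 1/2*pi_S1 + 1/2*pi_S2
  pi_S1 = 5/8*pi_S0 + 3/8*pi_S1 + 3/8*pi_S2
  pi_S2 = 1/4*pi_S0 + 1/8*pi_S1 + 1/8*pi_S2
with normalization: pi_S0 + pi_S1 + pi_S2 = 1.

Using the first 2 balance equations plus normalization, the linear system A*pi = b is:
  [-7/8, 1/2, 1/2] . pi = 0
  [5/8, -5/8, 3/8] . pi = 0
  [1, 1, 1] . pi = 1

Solving yields:
  pi_S0 = 4/11
  pi_S1 = 41/88
  pi_S2 = 15/88

Verification (pi * P):
  4/11*1/8 + 41/88*1/2 + 15/88*1/2 = 4/11 = pi_S0  (ok)
  4/11*5/8 + 41/88*3/8 + 15/88*3/8 = 41/88 = pi_S1  (ok)
  4/11*1/4 + 41/88*1/8 + 15/88*1/8 = 15/88 = pi_S2  (ok)

Answer: 4/11 41/88 15/88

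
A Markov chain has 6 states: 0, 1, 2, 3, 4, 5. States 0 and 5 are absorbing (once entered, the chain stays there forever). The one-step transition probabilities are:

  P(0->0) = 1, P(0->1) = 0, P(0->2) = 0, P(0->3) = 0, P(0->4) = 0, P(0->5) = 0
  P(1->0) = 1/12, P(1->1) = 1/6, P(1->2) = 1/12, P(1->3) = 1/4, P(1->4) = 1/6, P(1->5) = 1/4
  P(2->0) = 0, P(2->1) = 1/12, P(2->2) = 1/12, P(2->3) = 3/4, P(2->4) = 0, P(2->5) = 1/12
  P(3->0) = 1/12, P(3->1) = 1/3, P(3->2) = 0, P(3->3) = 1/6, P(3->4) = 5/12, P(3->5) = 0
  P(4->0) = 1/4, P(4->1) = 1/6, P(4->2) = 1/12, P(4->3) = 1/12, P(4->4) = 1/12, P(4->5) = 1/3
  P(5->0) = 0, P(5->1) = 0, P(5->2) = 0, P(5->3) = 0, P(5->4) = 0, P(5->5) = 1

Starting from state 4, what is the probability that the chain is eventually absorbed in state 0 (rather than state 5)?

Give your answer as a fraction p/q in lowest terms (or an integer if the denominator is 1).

Let a_i = P(absorbed in 0 | start in state i).
Boundary conditions: a_0 = 1, a_5 = 0.
For each transient state i, a_i = sum_j P(i->j) * a_j:
  a_1 = 1/12*a_0 + 1/6*a_1 + 1/12*a_2 + 1/4*a_3 + 1/6*a_4 + 1/4*a_5
  a_2 = 0*a_0 + 1/12*a_1 + 1/12*a_2 + 3/4*a_3 + 0*a_4 + 1/12*a_5
  a_3 = 1/12*a_0 + 1/3*a_1 + 0*a_2 + 1/6*a_3 + 5/12*a_4 + 0*a_5
  a_4 = 1/4*a_0 + 1/6*a_1 + 1/12*a_2 + 1/12*a_3 + 1/12*a_4 + 1/3*a_5

Substituting a_0 = 1 and a_5 = 0, rearrange to (I - Q) a = r where r[i] = P(i -> 0):
  [5/6, -1/12, -1/4, -1/6] . (a_1, a_2, a_3, a_4) = 1/12
  [-1/12, 11/12, -3/4, 0] . (a_1, a_2, a_3, a_4) = 0
  [-1/3, 0, 5/6, -5/12] . (a_1, a_2, a_3, a_4) = 1/12
  [-1/6, -1/12, -1/12, 11/12] . (a_1, a_2, a_3, a_4) = 1/4

Solving yields:
  a_1 = 1451/4046
  a_2 = 3251/8092
  a_3 = 3651/8092
  a_4 = 1681/4046

Starting state is 4, so the absorption probability is a_4 = 1681/4046.

Answer: 1681/4046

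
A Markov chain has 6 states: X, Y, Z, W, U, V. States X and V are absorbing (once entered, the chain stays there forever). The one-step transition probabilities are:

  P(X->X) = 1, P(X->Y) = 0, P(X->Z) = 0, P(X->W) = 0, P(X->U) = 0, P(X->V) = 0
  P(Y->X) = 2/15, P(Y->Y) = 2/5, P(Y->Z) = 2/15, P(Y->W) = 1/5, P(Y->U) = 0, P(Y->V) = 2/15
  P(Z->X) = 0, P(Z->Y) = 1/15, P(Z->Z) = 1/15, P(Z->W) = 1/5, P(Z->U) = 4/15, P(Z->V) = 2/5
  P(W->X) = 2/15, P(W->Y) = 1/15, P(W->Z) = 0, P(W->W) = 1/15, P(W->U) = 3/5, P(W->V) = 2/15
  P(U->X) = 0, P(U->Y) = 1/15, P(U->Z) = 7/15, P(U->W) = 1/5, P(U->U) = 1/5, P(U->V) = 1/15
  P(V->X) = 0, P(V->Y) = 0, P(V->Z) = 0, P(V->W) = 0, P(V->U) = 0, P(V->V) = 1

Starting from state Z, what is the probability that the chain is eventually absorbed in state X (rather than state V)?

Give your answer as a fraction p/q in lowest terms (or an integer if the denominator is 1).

Answer: 752/5503

Derivation:
Let a_i = P(absorbed in X | start in state i).
Boundary conditions: a_X = 1, a_V = 0.
For each transient state i, a_i = sum_j P(i->j) * a_j:
  a_Y = 2/15*a_X + 2/5*a_Y + 2/15*a_Z + 1/5*a_W + 0*a_U + 2/15*a_V
  a_Z = 0*a_X + 1/15*a_Y + 1/15*a_Z + 1/5*a_W + 4/15*a_U + 2/5*a_V
  a_W = 2/15*a_X + 1/15*a_Y + 0*a_Z + 1/15*a_W + 3/5*a_U + 2/15*a_V
  a_U = 0*a_X + 1/15*a_Y + 7/15*a_Z + 1/5*a_W + 1/5*a_U + 1/15*a_V

Substituting a_X = 1 and a_V = 0, rearrange to (I - Q) a = r where r[i] = P(i -> X):
  [3/5, -2/15, -1/5, 0] . (a_Y, a_Z, a_W, a_U) = 2/15
  [-1/15, 14/15, -1/5, -4/15] . (a_Y, a_Z, a_W, a_U) = 0
  [-1/15, 0, 14/15, -3/5] . (a_Y, a_Z, a_W, a_U) = 2/15
  [-1/15, -7/15, -1/5, 4/5] . (a_Y, a_Z, a_W, a_U) = 0

Solving yields:
  a_Y = 1909/5503
  a_Z = 752/5503
  a_W = 1557/5503
  a_U = 987/5503

Starting state is Z, so the absorption probability is a_Z = 752/5503.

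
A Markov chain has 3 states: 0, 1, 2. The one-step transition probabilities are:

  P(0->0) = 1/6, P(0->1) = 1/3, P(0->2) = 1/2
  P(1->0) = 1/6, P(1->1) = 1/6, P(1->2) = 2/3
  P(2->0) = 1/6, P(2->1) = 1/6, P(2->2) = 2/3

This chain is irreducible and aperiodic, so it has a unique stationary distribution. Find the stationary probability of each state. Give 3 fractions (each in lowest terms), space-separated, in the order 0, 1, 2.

Answer: 1/6 7/36 23/36

Derivation:
The stationary distribution satisfies pi = pi * P, i.e.:
  pi_0 = 1/6*pi_0 + 1/6*pi_1 + 1/6*pi_2
  pi_1 = 1/3*pi_0 + 1/6*pi_1 + 1/6*pi_2
  pi_2 = 1/2*pi_0 + 2/3*pi_1 + 2/3*pi_2
with normalization: pi_0 + pi_1 + pi_2 = 1.

Using the first 2 balance equations plus normalization, the linear system A*pi = b is:
  [-5/6, 1/6, 1/6] . pi = 0
  [1/3, -5/6, 1/6] . pi = 0
  [1, 1, 1] . pi = 1

Solving yields:
  pi_0 = 1/6
  pi_1 = 7/36
  pi_2 = 23/36

Verification (pi * P):
  1/6*1/6 + 7/36*1/6 + 23/36*1/6 = 1/6 = pi_0  (ok)
  1/6*1/3 + 7/36*1/6 + 23/36*1/6 = 7/36 = pi_1  (ok)
  1/6*1/2 + 7/36*2/3 + 23/36*2/3 = 23/36 = pi_2  (ok)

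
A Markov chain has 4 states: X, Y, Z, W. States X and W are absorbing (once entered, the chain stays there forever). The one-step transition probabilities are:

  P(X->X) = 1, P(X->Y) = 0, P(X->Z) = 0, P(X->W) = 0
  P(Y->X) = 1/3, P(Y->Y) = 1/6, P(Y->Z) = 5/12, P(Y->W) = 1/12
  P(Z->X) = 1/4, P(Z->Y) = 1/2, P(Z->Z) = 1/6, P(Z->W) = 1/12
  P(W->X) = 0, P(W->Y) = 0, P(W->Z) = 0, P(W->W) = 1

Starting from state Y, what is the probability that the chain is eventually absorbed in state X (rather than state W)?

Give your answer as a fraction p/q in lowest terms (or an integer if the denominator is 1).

Answer: 11/14

Derivation:
Let a_i = P(absorbed in X | start in state i).
Boundary conditions: a_X = 1, a_W = 0.
For each transient state i, a_i = sum_j P(i->j) * a_j:
  a_Y = 1/3*a_X + 1/6*a_Y + 5/12*a_Z + 1/12*a_W
  a_Z = 1/4*a_X + 1/2*a_Y + 1/6*a_Z + 1/12*a_W

Substituting a_X = 1 and a_W = 0, rearrange to (I - Q) a = r where r[i] = P(i -> X):
  [5/6, -5/12] . (a_Y, a_Z) = 1/3
  [-1/2, 5/6] . (a_Y, a_Z) = 1/4

Solving yields:
  a_Y = 11/14
  a_Z = 27/35

Starting state is Y, so the absorption probability is a_Y = 11/14.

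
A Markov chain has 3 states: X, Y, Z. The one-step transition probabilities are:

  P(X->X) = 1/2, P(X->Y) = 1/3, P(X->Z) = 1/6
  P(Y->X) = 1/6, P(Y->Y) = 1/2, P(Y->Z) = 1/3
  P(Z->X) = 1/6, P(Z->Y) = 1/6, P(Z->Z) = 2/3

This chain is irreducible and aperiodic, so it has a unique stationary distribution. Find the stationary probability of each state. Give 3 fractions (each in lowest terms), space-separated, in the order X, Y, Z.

The stationary distribution satisfies pi = pi * P, i.e.:
  pi_X = 1/2*pi_X + 1/6*pi_Y + 1/6*pi_Z
  pi_Y = 1/3*pi_X + 1/2*pi_Y + 1/6*pi_Z
  pi_Z = 1/6*pi_X + 1/3*pi_Y + 2/3*pi_Z
with normalization: pi_X + pi_Y + pi_Z = 1.

Using the first 2 balance equations plus normalization, the linear system A*pi = b is:
  [-1/2, 1/6, 1/6] . pi = 0
  [1/3, -1/2, 1/6] . pi = 0
  [1, 1, 1] . pi = 1

Solving yields:
  pi_X = 1/4
  pi_Y = 5/16
  pi_Z = 7/16

Verification (pi * P):
  1/4*1/2 + 5/16*1/6 + 7/16*1/6 = 1/4 = pi_X  (ok)
  1/4*1/3 + 5/16*1/2 + 7/16*1/6 = 5/16 = pi_Y  (ok)
  1/4*1/6 + 5/16*1/3 + 7/16*2/3 = 7/16 = pi_Z  (ok)

Answer: 1/4 5/16 7/16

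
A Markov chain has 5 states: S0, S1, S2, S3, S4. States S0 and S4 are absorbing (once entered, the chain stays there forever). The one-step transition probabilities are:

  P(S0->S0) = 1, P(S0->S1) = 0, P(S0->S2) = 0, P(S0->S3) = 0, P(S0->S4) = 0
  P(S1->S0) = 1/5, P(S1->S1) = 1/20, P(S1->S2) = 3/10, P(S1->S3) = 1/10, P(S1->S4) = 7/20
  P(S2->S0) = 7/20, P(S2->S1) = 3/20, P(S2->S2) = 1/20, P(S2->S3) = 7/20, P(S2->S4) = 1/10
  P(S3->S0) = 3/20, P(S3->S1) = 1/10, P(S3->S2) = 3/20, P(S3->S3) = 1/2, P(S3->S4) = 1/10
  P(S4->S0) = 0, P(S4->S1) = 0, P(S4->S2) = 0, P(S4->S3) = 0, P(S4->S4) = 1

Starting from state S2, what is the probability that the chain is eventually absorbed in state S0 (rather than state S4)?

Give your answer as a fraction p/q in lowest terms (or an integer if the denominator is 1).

Answer: 1895/2853

Derivation:
Let a_i = P(absorbed in S0 | start in state i).
Boundary conditions: a_S0 = 1, a_S4 = 0.
For each transient state i, a_i = sum_j P(i->j) * a_j:
  a_S1 = 1/5*a_S0 + 1/20*a_S1 + 3/10*a_S2 + 1/10*a_S3 + 7/20*a_S4
  a_S2 = 7/20*a_S0 + 3/20*a_S1 + 1/20*a_S2 + 7/20*a_S3 + 1/10*a_S4
  a_S3 = 3/20*a_S0 + 1/10*a_S1 + 3/20*a_S2 + 1/2*a_S3 + 1/10*a_S4

Substituting a_S0 = 1 and a_S4 = 0, rearrange to (I - Q) a = r where r[i] = P(i -> S0):
  [19/20, -3/10, -1/10] . (a_S1, a_S2, a_S3) = 1/5
  [-3/20, 19/20, -7/20] . (a_S1, a_S2, a_S3) = 7/20
  [-1/10, -3/20, 1/2] . (a_S1, a_S2, a_S3) = 3/20

Solving yields:
  a_S1 = 1378/2853
  a_S2 = 1895/2853
  a_S3 = 1700/2853

Starting state is S2, so the absorption probability is a_S2 = 1895/2853.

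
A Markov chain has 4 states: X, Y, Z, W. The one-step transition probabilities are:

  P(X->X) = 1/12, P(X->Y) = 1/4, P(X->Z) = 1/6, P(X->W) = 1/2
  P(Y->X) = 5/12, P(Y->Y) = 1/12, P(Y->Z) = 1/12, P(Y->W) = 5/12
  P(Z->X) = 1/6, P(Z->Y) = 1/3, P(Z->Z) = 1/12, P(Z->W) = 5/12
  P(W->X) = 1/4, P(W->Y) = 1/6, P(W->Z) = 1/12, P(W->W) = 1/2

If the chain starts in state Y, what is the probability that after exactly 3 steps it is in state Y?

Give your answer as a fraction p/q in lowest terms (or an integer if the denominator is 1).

Computing P^3 by repeated multiplication:
P^1 =
  X: [1/12, 1/4, 1/6, 1/2]
  Y: [5/12, 1/12, 1/12, 5/12]
  Z: [1/6, 1/3, 1/12, 5/12]
  W: [1/4, 1/6, 1/12, 1/2]
P^2 =
  X: [19/72, 13/72, 13/144, 67/144]
  Y: [3/16, 5/24, 17/144, 35/72]
  Z: [13/48, 1/6, 7/72, 67/144]
  W: [11/48, 3/16, 5/48, 23/48]
P^3 =
  X: [395/1728, 163/864, 91/864, 275/576]
  Y: [421/1728, 319/1728, 19/192, 817/1728]
  Z: [97/432, 331/1728, 61/576, 413/864]
  W: [15/64, 3/16, 59/576, 137/288]

(P^3)[Y -> Y] = 319/1728

Answer: 319/1728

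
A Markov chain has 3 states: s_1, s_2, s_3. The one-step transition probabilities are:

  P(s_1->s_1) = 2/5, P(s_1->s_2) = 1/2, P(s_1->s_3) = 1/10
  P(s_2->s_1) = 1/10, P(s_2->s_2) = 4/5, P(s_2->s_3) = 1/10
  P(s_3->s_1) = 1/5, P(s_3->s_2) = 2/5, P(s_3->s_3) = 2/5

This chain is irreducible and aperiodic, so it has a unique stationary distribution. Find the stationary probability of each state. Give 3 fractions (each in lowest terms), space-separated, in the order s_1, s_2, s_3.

The stationary distribution satisfies pi = pi * P, i.e.:
  pi_s_1 = 2/5*pi_s_1 + 1/10*pi_s_2 + 1/5*pi_s_3
  pi_s_2 = 1/2*pi_s_1 + 4/5*pi_s_2 + 2/5*pi_s_3
  pi_s_3 = 1/10*pi_s_1 + 1/10*pi_s_2 + 2/5*pi_s_3
with normalization: pi_s_1 + pi_s_2 + pi_s_3 = 1.

Using the first 2 balance equations plus normalization, the linear system A*pi = b is:
  [-3/5, 1/10, 1/5] . pi = 0
  [1/2, -1/5, 2/5] . pi = 0
  [1, 1, 1] . pi = 1

Solving yields:
  pi_s_1 = 8/49
  pi_s_2 = 34/49
  pi_s_3 = 1/7

Verification (pi * P):
  8/49*2/5 + 34/49*1/10 + 1/7*1/5 = 8/49 = pi_s_1  (ok)
  8/49*1/2 + 34/49*4/5 + 1/7*2/5 = 34/49 = pi_s_2  (ok)
  8/49*1/10 + 34/49*1/10 + 1/7*2/5 = 1/7 = pi_s_3  (ok)

Answer: 8/49 34/49 1/7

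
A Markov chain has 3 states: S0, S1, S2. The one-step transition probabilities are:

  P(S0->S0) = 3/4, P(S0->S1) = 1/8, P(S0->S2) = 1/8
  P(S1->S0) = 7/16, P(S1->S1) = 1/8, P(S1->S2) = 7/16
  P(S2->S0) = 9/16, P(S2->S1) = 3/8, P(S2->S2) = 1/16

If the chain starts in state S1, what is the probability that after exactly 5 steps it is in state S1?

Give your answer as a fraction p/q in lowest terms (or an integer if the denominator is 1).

Computing P^5 by repeated multiplication:
P^1 =
  S0: [3/4, 1/8, 1/8]
  S1: [7/16, 1/8, 7/16]
  S2: [9/16, 3/8, 1/16]
P^2 =
  S0: [11/16, 5/32, 5/32]
  S1: [161/256, 15/64, 35/256]
  S2: [159/256, 9/64, 61/256]
P^3 =
  S0: [43/64, 21/128, 21/128]
  S1: [2667/4096, 163/1024, 777/4096]
  S2: [2709/4096, 189/1024, 631/4096]
P^4 =
  S0: [171/256, 85/512, 85/512]
  S1: [43561/65536, 2825/16384, 10675/65536]
  S2: [43479/65536, 2679/16384, 11341/65536]
P^5 =
  S0: [683/1024, 341/2048, 341/2048]
  S1: [697907/1048576, 43443/262144, 176897/1048576]
  S2: [698829/1048576, 44109/262144, 173311/1048576]

(P^5)[S1 -> S1] = 43443/262144

Answer: 43443/262144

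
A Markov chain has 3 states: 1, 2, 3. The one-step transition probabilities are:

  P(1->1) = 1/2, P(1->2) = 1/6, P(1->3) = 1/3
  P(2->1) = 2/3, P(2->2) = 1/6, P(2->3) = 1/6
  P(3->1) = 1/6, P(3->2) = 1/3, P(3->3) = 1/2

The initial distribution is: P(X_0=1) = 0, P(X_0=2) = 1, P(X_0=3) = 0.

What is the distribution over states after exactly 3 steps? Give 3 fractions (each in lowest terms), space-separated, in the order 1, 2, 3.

Propagating the distribution step by step (d_{t+1} = d_t * P):
d_0 = (1=0, 2=1, 3=0)
  d_1[1] = 0*1/2 + 1*2/3 + 0*1/6 = 2/3
  d_1[2] = 0*1/6 + 1*1/6 + 0*1/3 = 1/6
  d_1[3] = 0*1/3 + 1*1/6 + 0*1/2 = 1/6
d_1 = (1=2/3, 2=1/6, 3=1/6)
  d_2[1] = 2/3*1/2 + 1/6*2/3 + 1/6*1/6 = 17/36
  d_2[2] = 2/3*1/6 + 1/6*1/6 + 1/6*1/3 = 7/36
  d_2[3] = 2/3*1/3 + 1/6*1/6 + 1/6*1/2 = 1/3
d_2 = (1=17/36, 2=7/36, 3=1/3)
  d_3[1] = 17/36*1/2 + 7/36*2/3 + 1/3*1/6 = 91/216
  d_3[2] = 17/36*1/6 + 7/36*1/6 + 1/3*1/3 = 2/9
  d_3[3] = 17/36*1/3 + 7/36*1/6 + 1/3*1/2 = 77/216
d_3 = (1=91/216, 2=2/9, 3=77/216)

Answer: 91/216 2/9 77/216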